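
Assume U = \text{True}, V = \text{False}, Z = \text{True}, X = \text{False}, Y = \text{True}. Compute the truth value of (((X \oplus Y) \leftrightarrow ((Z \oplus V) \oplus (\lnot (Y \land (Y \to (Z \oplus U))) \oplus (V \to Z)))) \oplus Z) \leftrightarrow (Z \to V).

\text{True}

X \oplus Y = \text{False} \oplus \text{True} = \text{True}
Z \oplus V = \text{True} \oplus \text{False} = \text{True}
Z \oplus U = \text{True} \oplus \text{True} = \text{False}
Y \to (Z \oplus U) = \text{True} \to \text{False} = \text{False}
Y \land (Y \to (Z \oplus U)) = \text{True} \land \text{False} = \text{False}
\lnot (Y \land (Y \to (Z \oplus U))) = \lnot \text{False} = \text{True}
V \to Z = \text{False} \to \text{True} = \text{True}
\lnot (Y \land (Y \to (Z \oplus U))) \oplus (V \to Z) = \text{True} \oplus \text{True} = \text{False}
(Z \oplus V) \oplus (\lnot (Y \land (Y \to (Z \oplus U))) \oplus (V \to Z)) = \text{True} \oplus \text{False} = \text{True}
(X \oplus Y) \leftrightarrow ((Z \oplus V) \oplus (\lnot (Y \land (Y \to (Z \oplus U))) \oplus (V \to Z))) = \text{True} \leftrightarrow \text{True} = \text{True}
((X \oplus Y) \leftrightarrow ((Z \oplus V) \oplus (\lnot (Y \land (Y \to (Z \oplus U))) \oplus (V \to Z)))) \oplus Z = \text{True} \oplus \text{True} = \text{False}
Z \to V = \text{True} \to \text{False} = \text{False}
(((X \oplus Y) \leftrightarrow ((Z \oplus V) \oplus (\lnot (Y \land (Y \to (Z \oplus U))) \oplus (V \to Z)))) \oplus Z) \leftrightarrow (Z \to V) = \text{False} \leftrightarrow \text{False} = \text{True}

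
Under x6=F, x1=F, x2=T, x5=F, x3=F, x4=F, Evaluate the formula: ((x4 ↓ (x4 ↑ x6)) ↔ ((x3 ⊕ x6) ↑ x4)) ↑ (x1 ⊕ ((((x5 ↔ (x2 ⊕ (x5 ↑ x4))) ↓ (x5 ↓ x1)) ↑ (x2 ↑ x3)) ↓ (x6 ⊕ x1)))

T

Substituting x6=F, x1=F, x2=T, x5=F, x3=F, x4=F:
x4 ↑ x6 = F ↑ F = T
x4 ↓ (x4 ↑ x6) = F ↓ T = F
x3 ⊕ x6 = F ⊕ F = F
(x3 ⊕ x6) ↑ x4 = F ↑ F = T
(x4 ↓ (x4 ↑ x6)) ↔ ((x3 ⊕ x6) ↑ x4) = F ↔ T = F
x5 ↑ x4 = F ↑ F = T
x2 ⊕ (x5 ↑ x4) = T ⊕ T = F
x5 ↔ (x2 ⊕ (x5 ↑ x4)) = F ↔ F = T
x5 ↓ x1 = F ↓ F = T
(x5 ↔ (x2 ⊕ (x5 ↑ x4))) ↓ (x5 ↓ x1) = T ↓ T = F
x2 ↑ x3 = T ↑ F = T
((x5 ↔ (x2 ⊕ (x5 ↑ x4))) ↓ (x5 ↓ x1)) ↑ (x2 ↑ x3) = F ↑ T = T
x6 ⊕ x1 = F ⊕ F = F
(((x5 ↔ (x2 ⊕ (x5 ↑ x4))) ↓ (x5 ↓ x1)) ↑ (x2 ↑ x3)) ↓ (x6 ⊕ x1) = T ↓ F = F
x1 ⊕ ((((x5 ↔ (x2 ⊕ (x5 ↑ x4))) ↓ (x5 ↓ x1)) ↑ (x2 ↑ x3)) ↓ (x6 ⊕ x1)) = F ⊕ F = F
((x4 ↓ (x4 ↑ x6)) ↔ ((x3 ⊕ x6) ↑ x4)) ↑ (x1 ⊕ ((((x5 ↔ (x2 ⊕ (x5 ↑ x4))) ↓ (x5 ↓ x1)) ↑ (x2 ↑ x3)) ↓ (x6 ⊕ x1))) = F ↑ F = T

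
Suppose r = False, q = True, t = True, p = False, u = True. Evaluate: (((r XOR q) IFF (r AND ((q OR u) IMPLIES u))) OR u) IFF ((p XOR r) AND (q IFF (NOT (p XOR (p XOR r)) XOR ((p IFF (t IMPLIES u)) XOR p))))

r XOR q = False XOR True = True
q OR u = True OR True = True
(q OR u) IMPLIES u = True IMPLIES True = True
r AND ((q OR u) IMPLIES u) = False AND True = False
(r XOR q) IFF (r AND ((q OR u) IMPLIES u)) = True IFF False = False
((r XOR q) IFF (r AND ((q OR u) IMPLIES u))) OR u = False OR True = True
p XOR r = False XOR False = False
p XOR r = False XOR False = False
p XOR (p XOR r) = False XOR False = False
NOT (p XOR (p XOR r)) = NOT False = True
t IMPLIES u = True IMPLIES True = True
p IFF (t IMPLIES u) = False IFF True = False
(p IFF (t IMPLIES u)) XOR p = False XOR False = False
NOT (p XOR (p XOR r)) XOR ((p IFF (t IMPLIES u)) XOR p) = True XOR False = True
q IFF (NOT (p XOR (p XOR r)) XOR ((p IFF (t IMPLIES u)) XOR p)) = True IFF True = True
(p XOR r) AND (q IFF (NOT (p XOR (p XOR r)) XOR ((p IFF (t IMPLIES u)) XOR p))) = False AND True = False
(((r XOR q) IFF (r AND ((q OR u) IMPLIES u))) OR u) IFF ((p XOR r) AND (q IFF (NOT (p XOR (p XOR r)) XOR ((p IFF (t IMPLIES u)) XOR p)))) = True IFF False = False

False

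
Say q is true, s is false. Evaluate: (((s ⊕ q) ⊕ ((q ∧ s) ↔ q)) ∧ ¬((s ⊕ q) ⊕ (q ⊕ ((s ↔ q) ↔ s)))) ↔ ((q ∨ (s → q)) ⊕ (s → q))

True

Substituting q=True, s=False:
s ⊕ q = False ⊕ True = True
q ∧ s = True ∧ False = False
(q ∧ s) ↔ q = False ↔ True = False
(s ⊕ q) ⊕ ((q ∧ s) ↔ q) = True ⊕ False = True
s ⊕ q = False ⊕ True = True
s ↔ q = False ↔ True = False
(s ↔ q) ↔ s = False ↔ False = True
q ⊕ ((s ↔ q) ↔ s) = True ⊕ True = False
(s ⊕ q) ⊕ (q ⊕ ((s ↔ q) ↔ s)) = True ⊕ False = True
¬((s ⊕ q) ⊕ (q ⊕ ((s ↔ q) ↔ s))) = ¬True = False
((s ⊕ q) ⊕ ((q ∧ s) ↔ q)) ∧ ¬((s ⊕ q) ⊕ (q ⊕ ((s ↔ q) ↔ s))) = True ∧ False = False
s → q = False → True = True
q ∨ (s → q) = True ∨ True = True
s → q = False → True = True
(q ∨ (s → q)) ⊕ (s → q) = True ⊕ True = False
(((s ⊕ q) ⊕ ((q ∧ s) ↔ q)) ∧ ¬((s ⊕ q) ⊕ (q ⊕ ((s ↔ q) ↔ s)))) ↔ ((q ∨ (s → q)) ⊕ (s → q)) = False ↔ False = True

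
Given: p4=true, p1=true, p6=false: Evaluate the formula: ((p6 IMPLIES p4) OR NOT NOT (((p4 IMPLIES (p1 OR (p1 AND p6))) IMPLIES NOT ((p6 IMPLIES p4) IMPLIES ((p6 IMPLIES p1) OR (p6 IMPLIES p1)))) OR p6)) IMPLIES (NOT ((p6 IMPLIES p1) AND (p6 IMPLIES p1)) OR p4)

true

p6 IMPLIES p4 = false IMPLIES true = true
p1 AND p6 = true AND false = false
p1 OR (p1 AND p6) = true OR false = true
p4 IMPLIES (p1 OR (p1 AND p6)) = true IMPLIES true = true
p6 IMPLIES p4 = false IMPLIES true = true
p6 IMPLIES p1 = false IMPLIES true = true
p6 IMPLIES p1 = false IMPLIES true = true
(p6 IMPLIES p1) OR (p6 IMPLIES p1) = true OR true = true
(p6 IMPLIES p4) IMPLIES ((p6 IMPLIES p1) OR (p6 IMPLIES p1)) = true IMPLIES true = true
NOT ((p6 IMPLIES p4) IMPLIES ((p6 IMPLIES p1) OR (p6 IMPLIES p1))) = NOT true = false
(p4 IMPLIES (p1 OR (p1 AND p6))) IMPLIES NOT ((p6 IMPLIES p4) IMPLIES ((p6 IMPLIES p1) OR (p6 IMPLIES p1))) = true IMPLIES false = false
((p4 IMPLIES (p1 OR (p1 AND p6))) IMPLIES NOT ((p6 IMPLIES p4) IMPLIES ((p6 IMPLIES p1) OR (p6 IMPLIES p1)))) OR p6 = false OR false = false
NOT (((p4 IMPLIES (p1 OR (p1 AND p6))) IMPLIES NOT ((p6 IMPLIES p4) IMPLIES ((p6 IMPLIES p1) OR (p6 IMPLIES p1)))) OR p6) = NOT false = true
NOT NOT (((p4 IMPLIES (p1 OR (p1 AND p6))) IMPLIES NOT ((p6 IMPLIES p4) IMPLIES ((p6 IMPLIES p1) OR (p6 IMPLIES p1)))) OR p6) = NOT true = false
(p6 IMPLIES p4) OR NOT NOT (((p4 IMPLIES (p1 OR (p1 AND p6))) IMPLIES NOT ((p6 IMPLIES p4) IMPLIES ((p6 IMPLIES p1) OR (p6 IMPLIES p1)))) OR p6) = true OR false = true
p6 IMPLIES p1 = false IMPLIES true = true
p6 IMPLIES p1 = false IMPLIES true = true
(p6 IMPLIES p1) AND (p6 IMPLIES p1) = true AND true = true
NOT ((p6 IMPLIES p1) AND (p6 IMPLIES p1)) = NOT true = false
NOT ((p6 IMPLIES p1) AND (p6 IMPLIES p1)) OR p4 = false OR true = true
((p6 IMPLIES p4) OR NOT NOT (((p4 IMPLIES (p1 OR (p1 AND p6))) IMPLIES NOT ((p6 IMPLIES p4) IMPLIES ((p6 IMPLIES p1) OR (p6 IMPLIES p1)))) OR p6)) IMPLIES (NOT ((p6 IMPLIES p1) AND (p6 IMPLIES p1)) OR p4) = true IMPLIES true = true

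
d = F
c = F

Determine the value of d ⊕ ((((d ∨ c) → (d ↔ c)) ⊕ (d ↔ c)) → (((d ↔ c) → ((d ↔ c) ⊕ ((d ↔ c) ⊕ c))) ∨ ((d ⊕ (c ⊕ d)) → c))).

T

d ∨ c = F ∨ F = F
d ↔ c = F ↔ F = T
(d ∨ c) → (d ↔ c) = F → T = T
d ↔ c = F ↔ F = T
((d ∨ c) → (d ↔ c)) ⊕ (d ↔ c) = T ⊕ T = F
d ↔ c = F ↔ F = T
d ↔ c = F ↔ F = T
d ↔ c = F ↔ F = T
(d ↔ c) ⊕ c = T ⊕ F = T
(d ↔ c) ⊕ ((d ↔ c) ⊕ c) = T ⊕ T = F
(d ↔ c) → ((d ↔ c) ⊕ ((d ↔ c) ⊕ c)) = T → F = F
c ⊕ d = F ⊕ F = F
d ⊕ (c ⊕ d) = F ⊕ F = F
(d ⊕ (c ⊕ d)) → c = F → F = T
((d ↔ c) → ((d ↔ c) ⊕ ((d ↔ c) ⊕ c))) ∨ ((d ⊕ (c ⊕ d)) → c) = F ∨ T = T
(((d ∨ c) → (d ↔ c)) ⊕ (d ↔ c)) → (((d ↔ c) → ((d ↔ c) ⊕ ((d ↔ c) ⊕ c))) ∨ ((d ⊕ (c ⊕ d)) → c)) = F → T = T
d ⊕ ((((d ∨ c) → (d ↔ c)) ⊕ (d ↔ c)) → (((d ↔ c) → ((d ↔ c) ⊕ ((d ↔ c) ⊕ c))) ∨ ((d ⊕ (c ⊕ d)) → c))) = F ⊕ T = T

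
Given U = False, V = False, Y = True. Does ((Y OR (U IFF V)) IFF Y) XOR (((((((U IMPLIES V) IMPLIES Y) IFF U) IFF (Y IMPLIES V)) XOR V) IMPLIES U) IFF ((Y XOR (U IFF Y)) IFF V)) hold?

False

U IFF V = False IFF False = True
Y OR (U IFF V) = True OR True = True
(Y OR (U IFF V)) IFF Y = True IFF True = True
U IMPLIES V = False IMPLIES False = True
(U IMPLIES V) IMPLIES Y = True IMPLIES True = True
((U IMPLIES V) IMPLIES Y) IFF U = True IFF False = False
Y IMPLIES V = True IMPLIES False = False
(((U IMPLIES V) IMPLIES Y) IFF U) IFF (Y IMPLIES V) = False IFF False = True
((((U IMPLIES V) IMPLIES Y) IFF U) IFF (Y IMPLIES V)) XOR V = True XOR False = True
(((((U IMPLIES V) IMPLIES Y) IFF U) IFF (Y IMPLIES V)) XOR V) IMPLIES U = True IMPLIES False = False
U IFF Y = False IFF True = False
Y XOR (U IFF Y) = True XOR False = True
(Y XOR (U IFF Y)) IFF V = True IFF False = False
((((((U IMPLIES V) IMPLIES Y) IFF U) IFF (Y IMPLIES V)) XOR V) IMPLIES U) IFF ((Y XOR (U IFF Y)) IFF V) = False IFF False = True
((Y OR (U IFF V)) IFF Y) XOR (((((((U IMPLIES V) IMPLIES Y) IFF U) IFF (Y IMPLIES V)) XOR V) IMPLIES U) IFF ((Y XOR (U IFF Y)) IFF V)) = True XOR True = False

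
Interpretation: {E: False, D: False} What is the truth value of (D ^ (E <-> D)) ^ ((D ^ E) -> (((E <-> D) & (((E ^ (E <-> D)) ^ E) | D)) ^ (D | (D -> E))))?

Substituting E=False, D=False:
E <-> D = False <-> False = True
D ^ (E <-> D) = False ^ True = True
D ^ E = False ^ False = False
E <-> D = False <-> False = True
E <-> D = False <-> False = True
E ^ (E <-> D) = False ^ True = True
(E ^ (E <-> D)) ^ E = True ^ False = True
((E ^ (E <-> D)) ^ E) | D = True | False = True
(E <-> D) & (((E ^ (E <-> D)) ^ E) | D) = True & True = True
D -> E = False -> False = True
D | (D -> E) = False | True = True
((E <-> D) & (((E ^ (E <-> D)) ^ E) | D)) ^ (D | (D -> E)) = True ^ True = False
(D ^ E) -> (((E <-> D) & (((E ^ (E <-> D)) ^ E) | D)) ^ (D | (D -> E))) = False -> False = True
(D ^ (E <-> D)) ^ ((D ^ E) -> (((E <-> D) & (((E ^ (E <-> D)) ^ E) | D)) ^ (D | (D -> E)))) = True ^ True = False

False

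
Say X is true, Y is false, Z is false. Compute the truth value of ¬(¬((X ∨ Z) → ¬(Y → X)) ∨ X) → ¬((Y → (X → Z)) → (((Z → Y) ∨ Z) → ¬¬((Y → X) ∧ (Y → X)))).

T

Substituting X=T, Y=F, Z=F:
X ∨ Z = T ∨ F = T
Y → X = F → T = T
¬(Y → X) = ¬T = F
(X ∨ Z) → ¬(Y → X) = T → F = F
¬((X ∨ Z) → ¬(Y → X)) = ¬F = T
¬((X ∨ Z) → ¬(Y → X)) ∨ X = T ∨ T = T
¬(¬((X ∨ Z) → ¬(Y → X)) ∨ X) = ¬T = F
X → Z = T → F = F
Y → (X → Z) = F → F = T
Z → Y = F → F = T
(Z → Y) ∨ Z = T ∨ F = T
Y → X = F → T = T
Y → X = F → T = T
(Y → X) ∧ (Y → X) = T ∧ T = T
¬((Y → X) ∧ (Y → X)) = ¬T = F
¬¬((Y → X) ∧ (Y → X)) = ¬F = T
((Z → Y) ∨ Z) → ¬¬((Y → X) ∧ (Y → X)) = T → T = T
(Y → (X → Z)) → (((Z → Y) ∨ Z) → ¬¬((Y → X) ∧ (Y → X))) = T → T = T
¬((Y → (X → Z)) → (((Z → Y) ∨ Z) → ¬¬((Y → X) ∧ (Y → X)))) = ¬T = F
¬(¬((X ∨ Z) → ¬(Y → X)) ∨ X) → ¬((Y → (X → Z)) → (((Z → Y) ∨ Z) → ¬¬((Y → X) ∧ (Y → X)))) = F → F = T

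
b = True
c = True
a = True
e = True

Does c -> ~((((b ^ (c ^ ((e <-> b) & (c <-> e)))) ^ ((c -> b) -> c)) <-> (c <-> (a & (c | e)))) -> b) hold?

False

e <-> b = True <-> True = True
c <-> e = True <-> True = True
(e <-> b) & (c <-> e) = True & True = True
c ^ ((e <-> b) & (c <-> e)) = True ^ True = False
b ^ (c ^ ((e <-> b) & (c <-> e))) = True ^ False = True
c -> b = True -> True = True
(c -> b) -> c = True -> True = True
(b ^ (c ^ ((e <-> b) & (c <-> e)))) ^ ((c -> b) -> c) = True ^ True = False
c | e = True | True = True
a & (c | e) = True & True = True
c <-> (a & (c | e)) = True <-> True = True
((b ^ (c ^ ((e <-> b) & (c <-> e)))) ^ ((c -> b) -> c)) <-> (c <-> (a & (c | e))) = False <-> True = False
(((b ^ (c ^ ((e <-> b) & (c <-> e)))) ^ ((c -> b) -> c)) <-> (c <-> (a & (c | e)))) -> b = False -> True = True
~((((b ^ (c ^ ((e <-> b) & (c <-> e)))) ^ ((c -> b) -> c)) <-> (c <-> (a & (c | e)))) -> b) = ~True = False
c -> ~((((b ^ (c ^ ((e <-> b) & (c <-> e)))) ^ ((c -> b) -> c)) <-> (c <-> (a & (c | e)))) -> b) = True -> False = False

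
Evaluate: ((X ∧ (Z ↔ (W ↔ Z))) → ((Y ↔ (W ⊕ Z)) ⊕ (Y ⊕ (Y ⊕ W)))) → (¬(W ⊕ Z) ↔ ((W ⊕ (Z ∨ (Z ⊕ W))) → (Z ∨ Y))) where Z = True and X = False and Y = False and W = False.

Substituting Z=True, X=False, Y=False, W=False:
W ↔ Z = False ↔ True = False
Z ↔ (W ↔ Z) = True ↔ False = False
X ∧ (Z ↔ (W ↔ Z)) = False ∧ False = False
W ⊕ Z = False ⊕ True = True
Y ↔ (W ⊕ Z) = False ↔ True = False
Y ⊕ W = False ⊕ False = False
Y ⊕ (Y ⊕ W) = False ⊕ False = False
(Y ↔ (W ⊕ Z)) ⊕ (Y ⊕ (Y ⊕ W)) = False ⊕ False = False
(X ∧ (Z ↔ (W ↔ Z))) → ((Y ↔ (W ⊕ Z)) ⊕ (Y ⊕ (Y ⊕ W))) = False → False = True
W ⊕ Z = False ⊕ True = True
¬(W ⊕ Z) = ¬True = False
Z ⊕ W = True ⊕ False = True
Z ∨ (Z ⊕ W) = True ∨ True = True
W ⊕ (Z ∨ (Z ⊕ W)) = False ⊕ True = True
Z ∨ Y = True ∨ False = True
(W ⊕ (Z ∨ (Z ⊕ W))) → (Z ∨ Y) = True → True = True
¬(W ⊕ Z) ↔ ((W ⊕ (Z ∨ (Z ⊕ W))) → (Z ∨ Y)) = False ↔ True = False
((X ∧ (Z ↔ (W ↔ Z))) → ((Y ↔ (W ⊕ Z)) ⊕ (Y ⊕ (Y ⊕ W)))) → (¬(W ⊕ Z) ↔ ((W ⊕ (Z ∨ (Z ⊕ W))) → (Z ∨ Y))) = True → False = False

False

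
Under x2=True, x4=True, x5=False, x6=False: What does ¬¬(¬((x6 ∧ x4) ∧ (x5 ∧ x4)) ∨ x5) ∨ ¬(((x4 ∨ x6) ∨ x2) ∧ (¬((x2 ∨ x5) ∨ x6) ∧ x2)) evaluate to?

True

Substituting x2=True, x4=True, x5=False, x6=False:
x6 ∧ x4 = False ∧ True = False
x5 ∧ x4 = False ∧ True = False
(x6 ∧ x4) ∧ (x5 ∧ x4) = False ∧ False = False
¬((x6 ∧ x4) ∧ (x5 ∧ x4)) = ¬False = True
¬((x6 ∧ x4) ∧ (x5 ∧ x4)) ∨ x5 = True ∨ False = True
¬(¬((x6 ∧ x4) ∧ (x5 ∧ x4)) ∨ x5) = ¬True = False
¬¬(¬((x6 ∧ x4) ∧ (x5 ∧ x4)) ∨ x5) = ¬False = True
x4 ∨ x6 = True ∨ False = True
(x4 ∨ x6) ∨ x2 = True ∨ True = True
x2 ∨ x5 = True ∨ False = True
(x2 ∨ x5) ∨ x6 = True ∨ False = True
¬((x2 ∨ x5) ∨ x6) = ¬True = False
¬((x2 ∨ x5) ∨ x6) ∧ x2 = False ∧ True = False
((x4 ∨ x6) ∨ x2) ∧ (¬((x2 ∨ x5) ∨ x6) ∧ x2) = True ∧ False = False
¬(((x4 ∨ x6) ∨ x2) ∧ (¬((x2 ∨ x5) ∨ x6) ∧ x2)) = ¬False = True
¬¬(¬((x6 ∧ x4) ∧ (x5 ∧ x4)) ∨ x5) ∨ ¬(((x4 ∨ x6) ∨ x2) ∧ (¬((x2 ∨ x5) ∨ x6) ∧ x2)) = True ∨ True = True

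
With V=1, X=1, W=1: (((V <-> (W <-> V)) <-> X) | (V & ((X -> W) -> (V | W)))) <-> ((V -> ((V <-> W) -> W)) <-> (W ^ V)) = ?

W <-> V = 1 <-> 1 = 1
V <-> (W <-> V) = 1 <-> 1 = 1
(V <-> (W <-> V)) <-> X = 1 <-> 1 = 1
X -> W = 1 -> 1 = 1
V | W = 1 | 1 = 1
(X -> W) -> (V | W) = 1 -> 1 = 1
V & ((X -> W) -> (V | W)) = 1 & 1 = 1
((V <-> (W <-> V)) <-> X) | (V & ((X -> W) -> (V | W))) = 1 | 1 = 1
V <-> W = 1 <-> 1 = 1
(V <-> W) -> W = 1 -> 1 = 1
V -> ((V <-> W) -> W) = 1 -> 1 = 1
W ^ V = 1 ^ 1 = 0
(V -> ((V <-> W) -> W)) <-> (W ^ V) = 1 <-> 0 = 0
(((V <-> (W <-> V)) <-> X) | (V & ((X -> W) -> (V | W)))) <-> ((V -> ((V <-> W) -> W)) <-> (W ^ V)) = 1 <-> 0 = 0

0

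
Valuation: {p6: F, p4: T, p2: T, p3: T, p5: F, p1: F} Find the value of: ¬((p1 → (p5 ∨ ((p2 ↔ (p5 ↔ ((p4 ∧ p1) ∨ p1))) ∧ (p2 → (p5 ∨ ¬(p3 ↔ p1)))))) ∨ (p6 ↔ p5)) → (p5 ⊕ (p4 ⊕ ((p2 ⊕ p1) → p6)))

T

p4 ∧ p1 = T ∧ F = F
(p4 ∧ p1) ∨ p1 = F ∨ F = F
p5 ↔ ((p4 ∧ p1) ∨ p1) = F ↔ F = T
p2 ↔ (p5 ↔ ((p4 ∧ p1) ∨ p1)) = T ↔ T = T
p3 ↔ p1 = T ↔ F = F
¬(p3 ↔ p1) = ¬F = T
p5 ∨ ¬(p3 ↔ p1) = F ∨ T = T
p2 → (p5 ∨ ¬(p3 ↔ p1)) = T → T = T
(p2 ↔ (p5 ↔ ((p4 ∧ p1) ∨ p1))) ∧ (p2 → (p5 ∨ ¬(p3 ↔ p1))) = T ∧ T = T
p5 ∨ ((p2 ↔ (p5 ↔ ((p4 ∧ p1) ∨ p1))) ∧ (p2 → (p5 ∨ ¬(p3 ↔ p1)))) = F ∨ T = T
p1 → (p5 ∨ ((p2 ↔ (p5 ↔ ((p4 ∧ p1) ∨ p1))) ∧ (p2 → (p5 ∨ ¬(p3 ↔ p1))))) = F → T = T
p6 ↔ p5 = F ↔ F = T
(p1 → (p5 ∨ ((p2 ↔ (p5 ↔ ((p4 ∧ p1) ∨ p1))) ∧ (p2 → (p5 ∨ ¬(p3 ↔ p1)))))) ∨ (p6 ↔ p5) = T ∨ T = T
¬((p1 → (p5 ∨ ((p2 ↔ (p5 ↔ ((p4 ∧ p1) ∨ p1))) ∧ (p2 → (p5 ∨ ¬(p3 ↔ p1)))))) ∨ (p6 ↔ p5)) = ¬T = F
p2 ⊕ p1 = T ⊕ F = T
(p2 ⊕ p1) → p6 = T → F = F
p4 ⊕ ((p2 ⊕ p1) → p6) = T ⊕ F = T
p5 ⊕ (p4 ⊕ ((p2 ⊕ p1) → p6)) = F ⊕ T = T
¬((p1 → (p5 ∨ ((p2 ↔ (p5 ↔ ((p4 ∧ p1) ∨ p1))) ∧ (p2 → (p5 ∨ ¬(p3 ↔ p1)))))) ∨ (p6 ↔ p5)) → (p5 ⊕ (p4 ⊕ ((p2 ⊕ p1) → p6))) = F → T = T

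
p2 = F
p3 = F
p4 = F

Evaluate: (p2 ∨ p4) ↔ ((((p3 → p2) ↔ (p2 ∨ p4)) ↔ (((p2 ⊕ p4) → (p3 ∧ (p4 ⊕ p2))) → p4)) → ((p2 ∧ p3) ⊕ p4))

p2 ∨ p4 = F ∨ F = F
p3 → p2 = F → F = T
p2 ∨ p4 = F ∨ F = F
(p3 → p2) ↔ (p2 ∨ p4) = T ↔ F = F
p2 ⊕ p4 = F ⊕ F = F
p4 ⊕ p2 = F ⊕ F = F
p3 ∧ (p4 ⊕ p2) = F ∧ F = F
(p2 ⊕ p4) → (p3 ∧ (p4 ⊕ p2)) = F → F = T
((p2 ⊕ p4) → (p3 ∧ (p4 ⊕ p2))) → p4 = T → F = F
((p3 → p2) ↔ (p2 ∨ p4)) ↔ (((p2 ⊕ p4) → (p3 ∧ (p4 ⊕ p2))) → p4) = F ↔ F = T
p2 ∧ p3 = F ∧ F = F
(p2 ∧ p3) ⊕ p4 = F ⊕ F = F
(((p3 → p2) ↔ (p2 ∨ p4)) ↔ (((p2 ⊕ p4) → (p3 ∧ (p4 ⊕ p2))) → p4)) → ((p2 ∧ p3) ⊕ p4) = T → F = F
(p2 ∨ p4) ↔ ((((p3 → p2) ↔ (p2 ∨ p4)) ↔ (((p2 ⊕ p4) → (p3 ∧ (p4 ⊕ p2))) → p4)) → ((p2 ∧ p3) ⊕ p4)) = F ↔ F = T

T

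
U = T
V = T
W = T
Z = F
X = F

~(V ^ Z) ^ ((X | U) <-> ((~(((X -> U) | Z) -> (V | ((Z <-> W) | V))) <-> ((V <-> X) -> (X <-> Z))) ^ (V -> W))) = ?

T

V ^ Z = T ^ F = T
~(V ^ Z) = ~T = F
X | U = F | T = T
X -> U = F -> T = T
(X -> U) | Z = T | F = T
Z <-> W = F <-> T = F
(Z <-> W) | V = F | T = T
V | ((Z <-> W) | V) = T | T = T
((X -> U) | Z) -> (V | ((Z <-> W) | V)) = T -> T = T
~(((X -> U) | Z) -> (V | ((Z <-> W) | V))) = ~T = F
V <-> X = T <-> F = F
X <-> Z = F <-> F = T
(V <-> X) -> (X <-> Z) = F -> T = T
~(((X -> U) | Z) -> (V | ((Z <-> W) | V))) <-> ((V <-> X) -> (X <-> Z)) = F <-> T = F
V -> W = T -> T = T
(~(((X -> U) | Z) -> (V | ((Z <-> W) | V))) <-> ((V <-> X) -> (X <-> Z))) ^ (V -> W) = F ^ T = T
(X | U) <-> ((~(((X -> U) | Z) -> (V | ((Z <-> W) | V))) <-> ((V <-> X) -> (X <-> Z))) ^ (V -> W)) = T <-> T = T
~(V ^ Z) ^ ((X | U) <-> ((~(((X -> U) | Z) -> (V | ((Z <-> W) | V))) <-> ((V <-> X) -> (X <-> Z))) ^ (V -> W))) = F ^ T = T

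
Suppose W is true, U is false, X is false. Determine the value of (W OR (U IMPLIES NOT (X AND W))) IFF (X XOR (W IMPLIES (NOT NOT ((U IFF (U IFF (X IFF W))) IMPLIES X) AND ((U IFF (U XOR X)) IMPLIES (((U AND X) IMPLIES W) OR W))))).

T

X AND W = F AND T = F
NOT (X AND W) = NOT F = T
U IMPLIES NOT (X AND W) = F IMPLIES T = T
W OR (U IMPLIES NOT (X AND W)) = T OR T = T
X IFF W = F IFF T = F
U IFF (X IFF W) = F IFF F = T
U IFF (U IFF (X IFF W)) = F IFF T = F
(U IFF (U IFF (X IFF W))) IMPLIES X = F IMPLIES F = T
NOT ((U IFF (U IFF (X IFF W))) IMPLIES X) = NOT T = F
NOT NOT ((U IFF (U IFF (X IFF W))) IMPLIES X) = NOT F = T
U XOR X = F XOR F = F
U IFF (U XOR X) = F IFF F = T
U AND X = F AND F = F
(U AND X) IMPLIES W = F IMPLIES T = T
((U AND X) IMPLIES W) OR W = T OR T = T
(U IFF (U XOR X)) IMPLIES (((U AND X) IMPLIES W) OR W) = T IMPLIES T = T
NOT NOT ((U IFF (U IFF (X IFF W))) IMPLIES X) AND ((U IFF (U XOR X)) IMPLIES (((U AND X) IMPLIES W) OR W)) = T AND T = T
W IMPLIES (NOT NOT ((U IFF (U IFF (X IFF W))) IMPLIES X) AND ((U IFF (U XOR X)) IMPLIES (((U AND X) IMPLIES W) OR W))) = T IMPLIES T = T
X XOR (W IMPLIES (NOT NOT ((U IFF (U IFF (X IFF W))) IMPLIES X) AND ((U IFF (U XOR X)) IMPLIES (((U AND X) IMPLIES W) OR W)))) = F XOR T = T
(W OR (U IMPLIES NOT (X AND W))) IFF (X XOR (W IMPLIES (NOT NOT ((U IFF (U IFF (X IFF W))) IMPLIES X) AND ((U IFF (U XOR X)) IMPLIES (((U AND X) IMPLIES W) OR W))))) = T IFF T = T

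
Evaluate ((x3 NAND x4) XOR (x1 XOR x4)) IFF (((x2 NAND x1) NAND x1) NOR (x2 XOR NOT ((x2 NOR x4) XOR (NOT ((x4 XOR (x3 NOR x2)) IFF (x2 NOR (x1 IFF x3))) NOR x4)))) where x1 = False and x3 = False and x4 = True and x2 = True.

x3 NAND x4 = False NAND True = True
x1 XOR x4 = False XOR True = True
(x3 NAND x4) XOR (x1 XOR x4) = True XOR True = False
x2 NAND x1 = True NAND False = True
(x2 NAND x1) NAND x1 = True NAND False = True
x2 NOR x4 = True NOR True = False
x3 NOR x2 = False NOR True = False
x4 XOR (x3 NOR x2) = True XOR False = True
x1 IFF x3 = False IFF False = True
x2 NOR (x1 IFF x3) = True NOR True = False
(x4 XOR (x3 NOR x2)) IFF (x2 NOR (x1 IFF x3)) = True IFF False = False
NOT ((x4 XOR (x3 NOR x2)) IFF (x2 NOR (x1 IFF x3))) = NOT False = True
NOT ((x4 XOR (x3 NOR x2)) IFF (x2 NOR (x1 IFF x3))) NOR x4 = True NOR True = False
(x2 NOR x4) XOR (NOT ((x4 XOR (x3 NOR x2)) IFF (x2 NOR (x1 IFF x3))) NOR x4) = False XOR False = False
NOT ((x2 NOR x4) XOR (NOT ((x4 XOR (x3 NOR x2)) IFF (x2 NOR (x1 IFF x3))) NOR x4)) = NOT False = True
x2 XOR NOT ((x2 NOR x4) XOR (NOT ((x4 XOR (x3 NOR x2)) IFF (x2 NOR (x1 IFF x3))) NOR x4)) = True XOR True = False
((x2 NAND x1) NAND x1) NOR (x2 XOR NOT ((x2 NOR x4) XOR (NOT ((x4 XOR (x3 NOR x2)) IFF (x2 NOR (x1 IFF x3))) NOR x4))) = True NOR False = False
((x3 NAND x4) XOR (x1 XOR x4)) IFF (((x2 NAND x1) NAND x1) NOR (x2 XOR NOT ((x2 NOR x4) XOR (NOT ((x4 XOR (x3 NOR x2)) IFF (x2 NOR (x1 IFF x3))) NOR x4)))) = False IFF False = True

True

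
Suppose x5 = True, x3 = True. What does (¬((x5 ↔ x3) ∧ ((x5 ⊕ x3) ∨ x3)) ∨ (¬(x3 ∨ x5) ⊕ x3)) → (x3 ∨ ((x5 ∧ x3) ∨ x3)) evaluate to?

True

Substituting x5=True, x3=True:
x5 ↔ x3 = True ↔ True = True
x5 ⊕ x3 = True ⊕ True = False
(x5 ⊕ x3) ∨ x3 = False ∨ True = True
(x5 ↔ x3) ∧ ((x5 ⊕ x3) ∨ x3) = True ∧ True = True
¬((x5 ↔ x3) ∧ ((x5 ⊕ x3) ∨ x3)) = ¬True = False
x3 ∨ x5 = True ∨ True = True
¬(x3 ∨ x5) = ¬True = False
¬(x3 ∨ x5) ⊕ x3 = False ⊕ True = True
¬((x5 ↔ x3) ∧ ((x5 ⊕ x3) ∨ x3)) ∨ (¬(x3 ∨ x5) ⊕ x3) = False ∨ True = True
x5 ∧ x3 = True ∧ True = True
(x5 ∧ x3) ∨ x3 = True ∨ True = True
x3 ∨ ((x5 ∧ x3) ∨ x3) = True ∨ True = True
(¬((x5 ↔ x3) ∧ ((x5 ⊕ x3) ∨ x3)) ∨ (¬(x3 ∨ x5) ⊕ x3)) → (x3 ∨ ((x5 ∧ x3) ∨ x3)) = True → True = True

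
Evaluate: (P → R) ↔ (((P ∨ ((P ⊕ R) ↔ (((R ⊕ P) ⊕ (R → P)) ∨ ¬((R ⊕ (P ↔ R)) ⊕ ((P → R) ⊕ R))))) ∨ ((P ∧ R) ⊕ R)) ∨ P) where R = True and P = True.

True

P → R = True → True = True
P ⊕ R = True ⊕ True = False
R ⊕ P = True ⊕ True = False
R → P = True → True = True
(R ⊕ P) ⊕ (R → P) = False ⊕ True = True
P ↔ R = True ↔ True = True
R ⊕ (P ↔ R) = True ⊕ True = False
P → R = True → True = True
(P → R) ⊕ R = True ⊕ True = False
(R ⊕ (P ↔ R)) ⊕ ((P → R) ⊕ R) = False ⊕ False = False
¬((R ⊕ (P ↔ R)) ⊕ ((P → R) ⊕ R)) = ¬False = True
((R ⊕ P) ⊕ (R → P)) ∨ ¬((R ⊕ (P ↔ R)) ⊕ ((P → R) ⊕ R)) = True ∨ True = True
(P ⊕ R) ↔ (((R ⊕ P) ⊕ (R → P)) ∨ ¬((R ⊕ (P ↔ R)) ⊕ ((P → R) ⊕ R))) = False ↔ True = False
P ∨ ((P ⊕ R) ↔ (((R ⊕ P) ⊕ (R → P)) ∨ ¬((R ⊕ (P ↔ R)) ⊕ ((P → R) ⊕ R)))) = True ∨ False = True
P ∧ R = True ∧ True = True
(P ∧ R) ⊕ R = True ⊕ True = False
(P ∨ ((P ⊕ R) ↔ (((R ⊕ P) ⊕ (R → P)) ∨ ¬((R ⊕ (P ↔ R)) ⊕ ((P → R) ⊕ R))))) ∨ ((P ∧ R) ⊕ R) = True ∨ False = True
((P ∨ ((P ⊕ R) ↔ (((R ⊕ P) ⊕ (R → P)) ∨ ¬((R ⊕ (P ↔ R)) ⊕ ((P → R) ⊕ R))))) ∨ ((P ∧ R) ⊕ R)) ∨ P = True ∨ True = True
(P → R) ↔ (((P ∨ ((P ⊕ R) ↔ (((R ⊕ P) ⊕ (R → P)) ∨ ¬((R ⊕ (P ↔ R)) ⊕ ((P → R) ⊕ R))))) ∨ ((P ∧ R) ⊕ R)) ∨ P) = True ↔ True = True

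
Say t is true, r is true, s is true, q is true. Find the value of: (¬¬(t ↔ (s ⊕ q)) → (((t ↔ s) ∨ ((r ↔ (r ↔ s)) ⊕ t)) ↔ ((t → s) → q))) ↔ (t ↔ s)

s ⊕ q = True ⊕ True = False
t ↔ (s ⊕ q) = True ↔ False = False
¬(t ↔ (s ⊕ q)) = ¬False = True
¬¬(t ↔ (s ⊕ q)) = ¬True = False
t ↔ s = True ↔ True = True
r ↔ s = True ↔ True = True
r ↔ (r ↔ s) = True ↔ True = True
(r ↔ (r ↔ s)) ⊕ t = True ⊕ True = False
(t ↔ s) ∨ ((r ↔ (r ↔ s)) ⊕ t) = True ∨ False = True
t → s = True → True = True
(t → s) → q = True → True = True
((t ↔ s) ∨ ((r ↔ (r ↔ s)) ⊕ t)) ↔ ((t → s) → q) = True ↔ True = True
¬¬(t ↔ (s ⊕ q)) → (((t ↔ s) ∨ ((r ↔ (r ↔ s)) ⊕ t)) ↔ ((t → s) → q)) = False → True = True
t ↔ s = True ↔ True = True
(¬¬(t ↔ (s ⊕ q)) → (((t ↔ s) ∨ ((r ↔ (r ↔ s)) ⊕ t)) ↔ ((t → s) → q))) ↔ (t ↔ s) = True ↔ True = True

True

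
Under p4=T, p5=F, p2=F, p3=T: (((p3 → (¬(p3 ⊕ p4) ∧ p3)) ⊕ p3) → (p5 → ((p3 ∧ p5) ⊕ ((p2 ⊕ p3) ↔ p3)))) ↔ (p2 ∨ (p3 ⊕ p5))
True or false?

T

p3 ⊕ p4 = T ⊕ T = F
¬(p3 ⊕ p4) = ¬F = T
¬(p3 ⊕ p4) ∧ p3 = T ∧ T = T
p3 → (¬(p3 ⊕ p4) ∧ p3) = T → T = T
(p3 → (¬(p3 ⊕ p4) ∧ p3)) ⊕ p3 = T ⊕ T = F
p3 ∧ p5 = T ∧ F = F
p2 ⊕ p3 = F ⊕ T = T
(p2 ⊕ p3) ↔ p3 = T ↔ T = T
(p3 ∧ p5) ⊕ ((p2 ⊕ p3) ↔ p3) = F ⊕ T = T
p5 → ((p3 ∧ p5) ⊕ ((p2 ⊕ p3) ↔ p3)) = F → T = T
((p3 → (¬(p3 ⊕ p4) ∧ p3)) ⊕ p3) → (p5 → ((p3 ∧ p5) ⊕ ((p2 ⊕ p3) ↔ p3))) = F → T = T
p3 ⊕ p5 = T ⊕ F = T
p2 ∨ (p3 ⊕ p5) = F ∨ T = T
(((p3 → (¬(p3 ⊕ p4) ∧ p3)) ⊕ p3) → (p5 → ((p3 ∧ p5) ⊕ ((p2 ⊕ p3) ↔ p3)))) ↔ (p2 ∨ (p3 ⊕ p5)) = T ↔ T = T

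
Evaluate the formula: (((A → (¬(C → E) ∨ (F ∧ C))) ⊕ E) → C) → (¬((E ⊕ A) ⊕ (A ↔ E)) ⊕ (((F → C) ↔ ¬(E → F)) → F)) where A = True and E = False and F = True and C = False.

True

Substituting A=True, E=False, F=True, C=False:
C → E = False → False = True
¬(C → E) = ¬True = False
F ∧ C = True ∧ False = False
¬(C → E) ∨ (F ∧ C) = False ∨ False = False
A → (¬(C → E) ∨ (F ∧ C)) = True → False = False
(A → (¬(C → E) ∨ (F ∧ C))) ⊕ E = False ⊕ False = False
((A → (¬(C → E) ∨ (F ∧ C))) ⊕ E) → C = False → False = True
E ⊕ A = False ⊕ True = True
A ↔ E = True ↔ False = False
(E ⊕ A) ⊕ (A ↔ E) = True ⊕ False = True
¬((E ⊕ A) ⊕ (A ↔ E)) = ¬True = False
F → C = True → False = False
E → F = False → True = True
¬(E → F) = ¬True = False
(F → C) ↔ ¬(E → F) = False ↔ False = True
((F → C) ↔ ¬(E → F)) → F = True → True = True
¬((E ⊕ A) ⊕ (A ↔ E)) ⊕ (((F → C) ↔ ¬(E → F)) → F) = False ⊕ True = True
(((A → (¬(C → E) ∨ (F ∧ C))) ⊕ E) → C) → (¬((E ⊕ A) ⊕ (A ↔ E)) ⊕ (((F → C) ↔ ¬(E → F)) → F)) = True → True = True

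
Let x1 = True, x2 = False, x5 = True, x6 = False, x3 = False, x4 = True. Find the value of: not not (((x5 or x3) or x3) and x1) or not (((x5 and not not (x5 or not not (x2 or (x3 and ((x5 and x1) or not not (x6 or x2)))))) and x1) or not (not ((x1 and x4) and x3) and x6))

x5 or x3 = True or False = True
(x5 or x3) or x3 = True or False = True
((x5 or x3) or x3) and x1 = True and True = True
not (((x5 or x3) or x3) and x1) = not True = False
not not (((x5 or x3) or x3) and x1) = not False = True
x5 and x1 = True and True = True
x6 or x2 = False or False = False
not (x6 or x2) = not False = True
not not (x6 or x2) = not True = False
(x5 and x1) or not not (x6 or x2) = True or False = True
x3 and ((x5 and x1) or not not (x6 or x2)) = False and True = False
x2 or (x3 and ((x5 and x1) or not not (x6 or x2))) = False or False = False
not (x2 or (x3 and ((x5 and x1) or not not (x6 or x2)))) = not False = True
not not (x2 or (x3 and ((x5 and x1) or not not (x6 or x2)))) = not True = False
x5 or not not (x2 or (x3 and ((x5 and x1) or not not (x6 or x2)))) = True or False = True
not (x5 or not not (x2 or (x3 and ((x5 and x1) or not not (x6 or x2))))) = not True = False
not not (x5 or not not (x2 or (x3 and ((x5 and x1) or not not (x6 or x2))))) = not False = True
x5 and not not (x5 or not not (x2 or (x3 and ((x5 and x1) or not not (x6 or x2))))) = True and True = True
(x5 and not not (x5 or not not (x2 or (x3 and ((x5 and x1) or not not (x6 or x2)))))) and x1 = True and True = True
x1 and x4 = True and True = True
(x1 and x4) and x3 = True and False = False
not ((x1 and x4) and x3) = not False = True
not ((x1 and x4) and x3) and x6 = True and False = False
not (not ((x1 and x4) and x3) and x6) = not False = True
((x5 and not not (x5 or not not (x2 or (x3 and ((x5 and x1) or not not (x6 or x2)))))) and x1) or not (not ((x1 and x4) and x3) and x6) = True or True = True
not (((x5 and not not (x5 or not not (x2 or (x3 and ((x5 and x1) or not not (x6 or x2)))))) and x1) or not (not ((x1 and x4) and x3) and x6)) = not True = False
not not (((x5 or x3) or x3) and x1) or not (((x5 and not not (x5 or not not (x2 or (x3 and ((x5 and x1) or not not (x6 or x2)))))) and x1) or not (not ((x1 and x4) and x3) and x6)) = True or False = True

True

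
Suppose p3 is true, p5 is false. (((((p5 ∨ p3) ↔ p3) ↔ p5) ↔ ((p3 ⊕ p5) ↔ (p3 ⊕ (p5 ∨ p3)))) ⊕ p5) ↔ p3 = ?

True

Substituting p3=True, p5=False:
p5 ∨ p3 = False ∨ True = True
(p5 ∨ p3) ↔ p3 = True ↔ True = True
((p5 ∨ p3) ↔ p3) ↔ p5 = True ↔ False = False
p3 ⊕ p5 = True ⊕ False = True
p5 ∨ p3 = False ∨ True = True
p3 ⊕ (p5 ∨ p3) = True ⊕ True = False
(p3 ⊕ p5) ↔ (p3 ⊕ (p5 ∨ p3)) = True ↔ False = False
(((p5 ∨ p3) ↔ p3) ↔ p5) ↔ ((p3 ⊕ p5) ↔ (p3 ⊕ (p5 ∨ p3))) = False ↔ False = True
((((p5 ∨ p3) ↔ p3) ↔ p5) ↔ ((p3 ⊕ p5) ↔ (p3 ⊕ (p5 ∨ p3)))) ⊕ p5 = True ⊕ False = True
(((((p5 ∨ p3) ↔ p3) ↔ p5) ↔ ((p3 ⊕ p5) ↔ (p3 ⊕ (p5 ∨ p3)))) ⊕ p5) ↔ p3 = True ↔ True = True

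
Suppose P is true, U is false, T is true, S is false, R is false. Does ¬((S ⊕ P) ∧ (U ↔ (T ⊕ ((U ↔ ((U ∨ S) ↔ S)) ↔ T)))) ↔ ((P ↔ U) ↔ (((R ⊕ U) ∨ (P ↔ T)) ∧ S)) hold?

S ⊕ P = False ⊕ True = True
U ∨ S = False ∨ False = False
(U ∨ S) ↔ S = False ↔ False = True
U ↔ ((U ∨ S) ↔ S) = False ↔ True = False
(U ↔ ((U ∨ S) ↔ S)) ↔ T = False ↔ True = False
T ⊕ ((U ↔ ((U ∨ S) ↔ S)) ↔ T) = True ⊕ False = True
U ↔ (T ⊕ ((U ↔ ((U ∨ S) ↔ S)) ↔ T)) = False ↔ True = False
(S ⊕ P) ∧ (U ↔ (T ⊕ ((U ↔ ((U ∨ S) ↔ S)) ↔ T))) = True ∧ False = False
¬((S ⊕ P) ∧ (U ↔ (T ⊕ ((U ↔ ((U ∨ S) ↔ S)) ↔ T)))) = ¬False = True
P ↔ U = True ↔ False = False
R ⊕ U = False ⊕ False = False
P ↔ T = True ↔ True = True
(R ⊕ U) ∨ (P ↔ T) = False ∨ True = True
((R ⊕ U) ∨ (P ↔ T)) ∧ S = True ∧ False = False
(P ↔ U) ↔ (((R ⊕ U) ∨ (P ↔ T)) ∧ S) = False ↔ False = True
¬((S ⊕ P) ∧ (U ↔ (T ⊕ ((U ↔ ((U ∨ S) ↔ S)) ↔ T)))) ↔ ((P ↔ U) ↔ (((R ⊕ U) ∨ (P ↔ T)) ∧ S)) = True ↔ True = True

True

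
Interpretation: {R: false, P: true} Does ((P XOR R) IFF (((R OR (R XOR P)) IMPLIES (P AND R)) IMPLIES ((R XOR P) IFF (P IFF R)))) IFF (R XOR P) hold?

P XOR R = true XOR false = true
R XOR P = false XOR true = true
R OR (R XOR P) = false OR true = true
P AND R = true AND false = false
(R OR (R XOR P)) IMPLIES (P AND R) = true IMPLIES false = false
R XOR P = false XOR true = true
P IFF R = true IFF false = false
(R XOR P) IFF (P IFF R) = true IFF false = false
((R OR (R XOR P)) IMPLIES (P AND R)) IMPLIES ((R XOR P) IFF (P IFF R)) = false IMPLIES false = true
(P XOR R) IFF (((R OR (R XOR P)) IMPLIES (P AND R)) IMPLIES ((R XOR P) IFF (P IFF R))) = true IFF true = true
R XOR P = false XOR true = true
((P XOR R) IFF (((R OR (R XOR P)) IMPLIES (P AND R)) IMPLIES ((R XOR P) IFF (P IFF R)))) IFF (R XOR P) = true IFF true = true

true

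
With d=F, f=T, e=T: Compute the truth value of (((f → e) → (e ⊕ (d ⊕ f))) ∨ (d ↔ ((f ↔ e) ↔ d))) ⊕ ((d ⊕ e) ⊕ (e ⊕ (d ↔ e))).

Substituting d=F, f=T, e=T:
f → e = T → T = T
d ⊕ f = F ⊕ T = T
e ⊕ (d ⊕ f) = T ⊕ T = F
(f → e) → (e ⊕ (d ⊕ f)) = T → F = F
f ↔ e = T ↔ T = T
(f ↔ e) ↔ d = T ↔ F = F
d ↔ ((f ↔ e) ↔ d) = F ↔ F = T
((f → e) → (e ⊕ (d ⊕ f))) ∨ (d ↔ ((f ↔ e) ↔ d)) = F ∨ T = T
d ⊕ e = F ⊕ T = T
d ↔ e = F ↔ T = F
e ⊕ (d ↔ e) = T ⊕ F = T
(d ⊕ e) ⊕ (e ⊕ (d ↔ e)) = T ⊕ T = F
(((f → e) → (e ⊕ (d ⊕ f))) ∨ (d ↔ ((f ↔ e) ↔ d))) ⊕ ((d ⊕ e) ⊕ (e ⊕ (d ↔ e))) = T ⊕ F = T

T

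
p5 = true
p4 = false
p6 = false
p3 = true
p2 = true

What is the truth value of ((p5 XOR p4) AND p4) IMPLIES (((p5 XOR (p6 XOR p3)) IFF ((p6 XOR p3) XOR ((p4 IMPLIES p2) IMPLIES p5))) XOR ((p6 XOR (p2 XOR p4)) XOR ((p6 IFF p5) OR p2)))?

p5 XOR p4 = true XOR false = true
(p5 XOR p4) AND p4 = true AND false = false
p6 XOR p3 = false XOR true = true
p5 XOR (p6 XOR p3) = true XOR true = false
p6 XOR p3 = false XOR true = true
p4 IMPLIES p2 = false IMPLIES true = true
(p4 IMPLIES p2) IMPLIES p5 = true IMPLIES true = true
(p6 XOR p3) XOR ((p4 IMPLIES p2) IMPLIES p5) = true XOR true = false
(p5 XOR (p6 XOR p3)) IFF ((p6 XOR p3) XOR ((p4 IMPLIES p2) IMPLIES p5)) = false IFF false = true
p2 XOR p4 = true XOR false = true
p6 XOR (p2 XOR p4) = false XOR true = true
p6 IFF p5 = false IFF true = false
(p6 IFF p5) OR p2 = false OR true = true
(p6 XOR (p2 XOR p4)) XOR ((p6 IFF p5) OR p2) = true XOR true = false
((p5 XOR (p6 XOR p3)) IFF ((p6 XOR p3) XOR ((p4 IMPLIES p2) IMPLIES p5))) XOR ((p6 XOR (p2 XOR p4)) XOR ((p6 IFF p5) OR p2)) = true XOR false = true
((p5 XOR p4) AND p4) IMPLIES (((p5 XOR (p6 XOR p3)) IFF ((p6 XOR p3) XOR ((p4 IMPLIES p2) IMPLIES p5))) XOR ((p6 XOR (p2 XOR p4)) XOR ((p6 IFF p5) OR p2))) = false IMPLIES true = true

true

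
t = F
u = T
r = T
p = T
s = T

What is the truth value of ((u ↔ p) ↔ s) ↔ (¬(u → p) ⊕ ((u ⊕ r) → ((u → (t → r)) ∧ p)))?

T

u ↔ p = T ↔ T = T
(u ↔ p) ↔ s = T ↔ T = T
u → p = T → T = T
¬(u → p) = ¬T = F
u ⊕ r = T ⊕ T = F
t → r = F → T = T
u → (t → r) = T → T = T
(u → (t → r)) ∧ p = T ∧ T = T
(u ⊕ r) → ((u → (t → r)) ∧ p) = F → T = T
¬(u → p) ⊕ ((u ⊕ r) → ((u → (t → r)) ∧ p)) = F ⊕ T = T
((u ↔ p) ↔ s) ↔ (¬(u → p) ⊕ ((u ⊕ r) → ((u → (t → r)) ∧ p))) = T ↔ T = T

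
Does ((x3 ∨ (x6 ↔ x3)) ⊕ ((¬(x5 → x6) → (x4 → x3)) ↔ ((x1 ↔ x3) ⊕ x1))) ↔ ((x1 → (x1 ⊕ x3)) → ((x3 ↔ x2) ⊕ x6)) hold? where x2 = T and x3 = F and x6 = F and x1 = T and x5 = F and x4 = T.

x6 ↔ x3 = F ↔ F = T
x3 ∨ (x6 ↔ x3) = F ∨ T = T
x5 → x6 = F → F = T
¬(x5 → x6) = ¬T = F
x4 → x3 = T → F = F
¬(x5 → x6) → (x4 → x3) = F → F = T
x1 ↔ x3 = T ↔ F = F
(x1 ↔ x3) ⊕ x1 = F ⊕ T = T
(¬(x5 → x6) → (x4 → x3)) ↔ ((x1 ↔ x3) ⊕ x1) = T ↔ T = T
(x3 ∨ (x6 ↔ x3)) ⊕ ((¬(x5 → x6) → (x4 → x3)) ↔ ((x1 ↔ x3) ⊕ x1)) = T ⊕ T = F
x1 ⊕ x3 = T ⊕ F = T
x1 → (x1 ⊕ x3) = T → T = T
x3 ↔ x2 = F ↔ T = F
(x3 ↔ x2) ⊕ x6 = F ⊕ F = F
(x1 → (x1 ⊕ x3)) → ((x3 ↔ x2) ⊕ x6) = T → F = F
((x3 ∨ (x6 ↔ x3)) ⊕ ((¬(x5 → x6) → (x4 → x3)) ↔ ((x1 ↔ x3) ⊕ x1))) ↔ ((x1 → (x1 ⊕ x3)) → ((x3 ↔ x2) ⊕ x6)) = F ↔ F = T

T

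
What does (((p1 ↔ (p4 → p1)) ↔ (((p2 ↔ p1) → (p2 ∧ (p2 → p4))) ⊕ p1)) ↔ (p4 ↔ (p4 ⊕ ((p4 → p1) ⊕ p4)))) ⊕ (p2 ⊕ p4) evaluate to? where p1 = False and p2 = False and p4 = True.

False

p4 → p1 = True → False = False
p1 ↔ (p4 → p1) = False ↔ False = True
p2 ↔ p1 = False ↔ False = True
p2 → p4 = False → True = True
p2 ∧ (p2 → p4) = False ∧ True = False
(p2 ↔ p1) → (p2 ∧ (p2 → p4)) = True → False = False
((p2 ↔ p1) → (p2 ∧ (p2 → p4))) ⊕ p1 = False ⊕ False = False
(p1 ↔ (p4 → p1)) ↔ (((p2 ↔ p1) → (p2 ∧ (p2 → p4))) ⊕ p1) = True ↔ False = False
p4 → p1 = True → False = False
(p4 → p1) ⊕ p4 = False ⊕ True = True
p4 ⊕ ((p4 → p1) ⊕ p4) = True ⊕ True = False
p4 ↔ (p4 ⊕ ((p4 → p1) ⊕ p4)) = True ↔ False = False
((p1 ↔ (p4 → p1)) ↔ (((p2 ↔ p1) → (p2 ∧ (p2 → p4))) ⊕ p1)) ↔ (p4 ↔ (p4 ⊕ ((p4 → p1) ⊕ p4))) = False ↔ False = True
p2 ⊕ p4 = False ⊕ True = True
(((p1 ↔ (p4 → p1)) ↔ (((p2 ↔ p1) → (p2 ∧ (p2 → p4))) ⊕ p1)) ↔ (p4 ↔ (p4 ⊕ ((p4 → p1) ⊕ p4)))) ⊕ (p2 ⊕ p4) = True ⊕ True = False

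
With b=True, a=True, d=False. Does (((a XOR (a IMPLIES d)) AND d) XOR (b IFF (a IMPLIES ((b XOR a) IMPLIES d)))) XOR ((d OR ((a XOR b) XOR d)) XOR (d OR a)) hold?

Substituting b=True, a=True, d=False:
a IMPLIES d = True IMPLIES False = False
a XOR (a IMPLIES d) = True XOR False = True
(a XOR (a IMPLIES d)) AND d = True AND False = False
b XOR a = True XOR True = False
(b XOR a) IMPLIES d = False IMPLIES False = True
a IMPLIES ((b XOR a) IMPLIES d) = True IMPLIES True = True
b IFF (a IMPLIES ((b XOR a) IMPLIES d)) = True IFF True = True
((a XOR (a IMPLIES d)) AND d) XOR (b IFF (a IMPLIES ((b XOR a) IMPLIES d))) = False XOR True = True
a XOR b = True XOR True = False
(a XOR b) XOR d = False XOR False = False
d OR ((a XOR b) XOR d) = False OR False = False
d OR a = False OR True = True
(d OR ((a XOR b) XOR d)) XOR (d OR a) = False XOR True = True
(((a XOR (a IMPLIES d)) AND d) XOR (b IFF (a IMPLIES ((b XOR a) IMPLIES d)))) XOR ((d OR ((a XOR b) XOR d)) XOR (d OR a)) = True XOR True = False

False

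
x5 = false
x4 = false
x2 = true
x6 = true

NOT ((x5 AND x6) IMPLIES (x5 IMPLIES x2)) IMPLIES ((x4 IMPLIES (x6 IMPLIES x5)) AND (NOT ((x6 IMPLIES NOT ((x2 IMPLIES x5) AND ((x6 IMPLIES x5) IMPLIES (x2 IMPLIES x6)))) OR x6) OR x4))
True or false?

true

Substituting x5=false, x4=false, x2=true, x6=true:
x5 AND x6 = false AND true = false
x5 IMPLIES x2 = false IMPLIES true = true
(x5 AND x6) IMPLIES (x5 IMPLIES x2) = false IMPLIES true = true
NOT ((x5 AND x6) IMPLIES (x5 IMPLIES x2)) = NOT true = false
x6 IMPLIES x5 = true IMPLIES false = false
x4 IMPLIES (x6 IMPLIES x5) = false IMPLIES false = true
x2 IMPLIES x5 = true IMPLIES false = false
x6 IMPLIES x5 = true IMPLIES false = false
x2 IMPLIES x6 = true IMPLIES true = true
(x6 IMPLIES x5) IMPLIES (x2 IMPLIES x6) = false IMPLIES true = true
(x2 IMPLIES x5) AND ((x6 IMPLIES x5) IMPLIES (x2 IMPLIES x6)) = false AND true = false
NOT ((x2 IMPLIES x5) AND ((x6 IMPLIES x5) IMPLIES (x2 IMPLIES x6))) = NOT false = true
x6 IMPLIES NOT ((x2 IMPLIES x5) AND ((x6 IMPLIES x5) IMPLIES (x2 IMPLIES x6))) = true IMPLIES true = true
(x6 IMPLIES NOT ((x2 IMPLIES x5) AND ((x6 IMPLIES x5) IMPLIES (x2 IMPLIES x6)))) OR x6 = true OR true = true
NOT ((x6 IMPLIES NOT ((x2 IMPLIES x5) AND ((x6 IMPLIES x5) IMPLIES (x2 IMPLIES x6)))) OR x6) = NOT true = false
NOT ((x6 IMPLIES NOT ((x2 IMPLIES x5) AND ((x6 IMPLIES x5) IMPLIES (x2 IMPLIES x6)))) OR x6) OR x4 = false OR false = false
(x4 IMPLIES (x6 IMPLIES x5)) AND (NOT ((x6 IMPLIES NOT ((x2 IMPLIES x5) AND ((x6 IMPLIES x5) IMPLIES (x2 IMPLIES x6)))) OR x6) OR x4) = true AND false = false
NOT ((x5 AND x6) IMPLIES (x5 IMPLIES x2)) IMPLIES ((x4 IMPLIES (x6 IMPLIES x5)) AND (NOT ((x6 IMPLIES NOT ((x2 IMPLIES x5) AND ((x6 IMPLIES x5) IMPLIES (x2 IMPLIES x6)))) OR x6) OR x4)) = false IMPLIES false = true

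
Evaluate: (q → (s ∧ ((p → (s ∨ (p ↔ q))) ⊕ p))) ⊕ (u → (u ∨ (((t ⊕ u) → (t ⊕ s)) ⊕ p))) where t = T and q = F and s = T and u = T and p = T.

F

p ↔ q = T ↔ F = F
s ∨ (p ↔ q) = T ∨ F = T
p → (s ∨ (p ↔ q)) = T → T = T
(p → (s ∨ (p ↔ q))) ⊕ p = T ⊕ T = F
s ∧ ((p → (s ∨ (p ↔ q))) ⊕ p) = T ∧ F = F
q → (s ∧ ((p → (s ∨ (p ↔ q))) ⊕ p)) = F → F = T
t ⊕ u = T ⊕ T = F
t ⊕ s = T ⊕ T = F
(t ⊕ u) → (t ⊕ s) = F → F = T
((t ⊕ u) → (t ⊕ s)) ⊕ p = T ⊕ T = F
u ∨ (((t ⊕ u) → (t ⊕ s)) ⊕ p) = T ∨ F = T
u → (u ∨ (((t ⊕ u) → (t ⊕ s)) ⊕ p)) = T → T = T
(q → (s ∧ ((p → (s ∨ (p ↔ q))) ⊕ p))) ⊕ (u → (u ∨ (((t ⊕ u) → (t ⊕ s)) ⊕ p))) = T ⊕ T = F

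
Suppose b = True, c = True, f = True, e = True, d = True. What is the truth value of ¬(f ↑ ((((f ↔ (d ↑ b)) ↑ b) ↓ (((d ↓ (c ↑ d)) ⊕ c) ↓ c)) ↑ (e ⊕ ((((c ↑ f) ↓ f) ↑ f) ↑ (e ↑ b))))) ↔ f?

True

Substituting b=True, c=True, f=True, e=True, d=True:
d ↑ b = True ↑ True = False
f ↔ (d ↑ b) = True ↔ False = False
(f ↔ (d ↑ b)) ↑ b = False ↑ True = True
c ↑ d = True ↑ True = False
d ↓ (c ↑ d) = True ↓ False = False
(d ↓ (c ↑ d)) ⊕ c = False ⊕ True = True
((d ↓ (c ↑ d)) ⊕ c) ↓ c = True ↓ True = False
((f ↔ (d ↑ b)) ↑ b) ↓ (((d ↓ (c ↑ d)) ⊕ c) ↓ c) = True ↓ False = False
c ↑ f = True ↑ True = False
(c ↑ f) ↓ f = False ↓ True = False
((c ↑ f) ↓ f) ↑ f = False ↑ True = True
e ↑ b = True ↑ True = False
(((c ↑ f) ↓ f) ↑ f) ↑ (e ↑ b) = True ↑ False = True
e ⊕ ((((c ↑ f) ↓ f) ↑ f) ↑ (e ↑ b)) = True ⊕ True = False
(((f ↔ (d ↑ b)) ↑ b) ↓ (((d ↓ (c ↑ d)) ⊕ c) ↓ c)) ↑ (e ⊕ ((((c ↑ f) ↓ f) ↑ f) ↑ (e ↑ b))) = False ↑ False = True
f ↑ ((((f ↔ (d ↑ b)) ↑ b) ↓ (((d ↓ (c ↑ d)) ⊕ c) ↓ c)) ↑ (e ⊕ ((((c ↑ f) ↓ f) ↑ f) ↑ (e ↑ b)))) = True ↑ True = False
¬(f ↑ ((((f ↔ (d ↑ b)) ↑ b) ↓ (((d ↓ (c ↑ d)) ⊕ c) ↓ c)) ↑ (e ⊕ ((((c ↑ f) ↓ f) ↑ f) ↑ (e ↑ b))))) = ¬False = True
¬(f ↑ ((((f ↔ (d ↑ b)) ↑ b) ↓ (((d ↓ (c ↑ d)) ⊕ c) ↓ c)) ↑ (e ⊕ ((((c ↑ f) ↓ f) ↑ f) ↑ (e ↑ b))))) ↔ f = True ↔ True = True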